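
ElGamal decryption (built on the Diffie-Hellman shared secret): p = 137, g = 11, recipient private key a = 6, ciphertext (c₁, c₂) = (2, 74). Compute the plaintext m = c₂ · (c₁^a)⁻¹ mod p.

14

Shared mask s = c₁^a mod p = 2^6 mod 137.
2^1 ≡ 2 (mod 137)
2^2 = (2^1)^2 ≡ 2^2 = 4 ≡ 4 (mod 137)
2^4 = (2^2)^2 ≡ 4^2 = 16 ≡ 16 (mod 137)
2^6 = 2^4 · 2^2 ≡ 16 · 4 ≡ 64 (mod 137).
So s = 64; s⁻¹ ≡ 15 (mod 137).
m = c₂ · s⁻¹ mod 137 = 74 · 15 mod 137 = 14.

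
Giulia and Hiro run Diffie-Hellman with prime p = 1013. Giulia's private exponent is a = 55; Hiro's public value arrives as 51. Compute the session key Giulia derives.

Shared key K = 51^55 mod 1013.
51^1 ≡ 51 (mod 1013)
51^2 = (51^1)^2 ≡ 51^2 = 2601 ≡ 575 (mod 1013)
51^4 = (51^2)^2 ≡ 575^2 = 330625 ≡ 387 (mod 1013)
51^8 = (51^4)^2 ≡ 387^2 = 149769 ≡ 858 (mod 1013)
51^16 = (51^8)^2 ≡ 858^2 = 736164 ≡ 726 (mod 1013)
51^32 = (51^16)^2 ≡ 726^2 = 527076 ≡ 316 (mod 1013)
51^55 = 51^32 · 51^16 · 51^4 · 51^2 · 51^1 ≡ 316 · 726 · 387 · 575 · 51 ≡ 176 (mod 1013).

176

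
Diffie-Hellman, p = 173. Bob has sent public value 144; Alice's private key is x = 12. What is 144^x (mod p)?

83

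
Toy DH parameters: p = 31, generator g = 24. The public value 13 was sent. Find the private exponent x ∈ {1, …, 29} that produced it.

17

Try successive powers of 24 modulo 31:
24^1 ≡ 24
24^2 ≡ 18
24^3 ≡ 29
24^4 ≡ 14
24^5 ≡ 26
24^6 ≡ 4
24^7 ≡ 3
24^8 ≡ 10
24^9 ≡ 23
24^10 ≡ 25
24^11 ≡ 11
24^12 ≡ 16
24^13 ≡ 12
24^14 ≡ 9
24^15 ≡ 30
24^16 ≡ 7
24^17 ≡ 13
Found: x = 17.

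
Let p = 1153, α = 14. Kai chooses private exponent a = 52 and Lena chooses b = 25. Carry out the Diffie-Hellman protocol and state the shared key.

1006

Lena sends B = α^b mod p = 14^25 mod 1153.
14^1 ≡ 14 (mod 1153)
14^2 = (14^1)^2 ≡ 14^2 = 196 ≡ 196 (mod 1153)
14^4 = (14^2)^2 ≡ 196^2 = 38416 ≡ 367 (mod 1153)
14^8 = (14^4)^2 ≡ 367^2 = 134689 ≡ 941 (mod 1153)
14^16 = (14^8)^2 ≡ 941^2 = 885481 ≡ 1130 (mod 1153)
14^25 = 14^16 · 14^8 · 14^1 ≡ 1130 · 941 · 14 ≡ 237 (mod 1153).
So B = 237. Kai then computes K = B^a mod p = 237^52 mod 1153.
237^1 ≡ 237 (mod 1153)
237^2 = (237^1)^2 ≡ 237^2 = 56169 ≡ 825 (mod 1153)
237^4 = (237^2)^2 ≡ 825^2 = 680625 ≡ 355 (mod 1153)
237^8 = (237^4)^2 ≡ 355^2 = 126025 ≡ 348 (mod 1153)
237^16 = (237^8)^2 ≡ 348^2 = 121104 ≡ 39 (mod 1153)
237^32 = (237^16)^2 ≡ 39^2 = 1521 ≡ 368 (mod 1153)
237^52 = 237^32 · 237^16 · 237^4 ≡ 368 · 39 · 355 ≡ 1006 (mod 1153).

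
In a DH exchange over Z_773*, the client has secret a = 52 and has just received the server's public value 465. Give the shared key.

Shared key K = 465^52 mod 773.
465^1 ≡ 465 (mod 773)
465^2 = (465^1)^2 ≡ 465^2 = 216225 ≡ 558 (mod 773)
465^4 = (465^2)^2 ≡ 558^2 = 311364 ≡ 618 (mod 773)
465^8 = (465^4)^2 ≡ 618^2 = 381924 ≡ 62 (mod 773)
465^16 = (465^8)^2 ≡ 62^2 = 3844 ≡ 752 (mod 773)
465^32 = (465^16)^2 ≡ 752^2 = 565504 ≡ 441 (mod 773)
465^52 = 465^32 · 465^16 · 465^4 ≡ 441 · 752 · 618 ≡ 767 (mod 773).

767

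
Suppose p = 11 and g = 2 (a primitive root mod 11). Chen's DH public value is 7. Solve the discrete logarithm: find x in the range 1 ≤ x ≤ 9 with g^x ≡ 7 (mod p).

Try successive powers of 2 modulo 11:
2^1 ≡ 2
2^2 ≡ 4
2^3 ≡ 8
2^4 ≡ 5
2^5 ≡ 10
2^6 ≡ 9
2^7 ≡ 7
Found: x = 7.

7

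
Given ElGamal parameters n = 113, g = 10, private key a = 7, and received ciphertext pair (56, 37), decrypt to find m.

Shared mask s = c₁^a mod n = 56^7 mod 113.
56^1 ≡ 56 (mod 113)
56^2 = (56^1)^2 ≡ 56^2 = 3136 ≡ 85 (mod 113)
56^4 = (56^2)^2 ≡ 85^2 = 7225 ≡ 106 (mod 113)
56^7 = 56^4 · 56^2 · 56^1 ≡ 106 · 85 · 56 ≡ 15 (mod 113).
So s = 15; s⁻¹ ≡ 98 (mod 113).
m = c₂ · s⁻¹ mod 113 = 37 · 98 mod 113 = 10.

10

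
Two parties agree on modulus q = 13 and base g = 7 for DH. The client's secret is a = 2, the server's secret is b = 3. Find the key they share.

The server sends B = g^b mod q = 7^3 mod 13.
7^1 ≡ 7 (mod 13)
7^2 = (7^1)^2 ≡ 7^2 = 49 ≡ 10 (mod 13)
7^3 = 7^2 · 7^1 ≡ 10 · 7 ≡ 5 (mod 13).
So B = 5. The client then computes K = B^a mod q = 5^2 mod 13.
5^1 ≡ 5 (mod 13)
5^2 = (5^1)^2 ≡ 5^2 = 25 ≡ 12 (mod 13)

12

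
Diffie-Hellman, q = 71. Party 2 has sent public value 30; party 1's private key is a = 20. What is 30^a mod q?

45

Shared key K = 30^20 mod 71.
30^1 ≡ 30 (mod 71)
30^2 = (30^1)^2 ≡ 30^2 = 900 ≡ 48 (mod 71)
30^4 = (30^2)^2 ≡ 48^2 = 2304 ≡ 32 (mod 71)
30^8 = (30^4)^2 ≡ 32^2 = 1024 ≡ 30 (mod 71)
30^16 = (30^8)^2 ≡ 30^2 = 900 ≡ 48 (mod 71)
30^20 = 30^16 · 30^4 ≡ 48 · 32 ≡ 45 (mod 71).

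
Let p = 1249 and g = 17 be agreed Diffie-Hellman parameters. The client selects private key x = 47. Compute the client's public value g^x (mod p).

Public value = 17^47 (mod 1249).
17^1 ≡ 17 (mod 1249)
17^2 = (17^1)^2 ≡ 17^2 = 289 ≡ 289 (mod 1249)
17^4 = (17^2)^2 ≡ 289^2 = 83521 ≡ 1087 (mod 1249)
17^8 = (17^4)^2 ≡ 1087^2 = 1181569 ≡ 15 (mod 1249)
17^16 = (17^8)^2 ≡ 15^2 = 225 ≡ 225 (mod 1249)
17^32 = (17^16)^2 ≡ 225^2 = 50625 ≡ 665 (mod 1249)
17^47 = 17^32 · 17^8 · 17^4 · 17^2 · 17^1 ≡ 665 · 15 · 1087 · 289 · 17 ≡ 1234 (mod 1249).

1234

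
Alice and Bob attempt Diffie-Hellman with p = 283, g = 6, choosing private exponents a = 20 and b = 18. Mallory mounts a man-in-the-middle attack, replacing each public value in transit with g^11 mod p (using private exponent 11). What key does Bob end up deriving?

Bob receives Mallory's public value M = 6^11 mod 283 instead of the honest one.
6^1 ≡ 6 (mod 283)
6^2 = (6^1)^2 ≡ 6^2 = 36 ≡ 36 (mod 283)
6^4 = (6^2)^2 ≡ 36^2 = 1296 ≡ 164 (mod 283)
6^8 = (6^4)^2 ≡ 164^2 = 26896 ≡ 11 (mod 283)
6^11 = 6^8 · 6^2 · 6^1 ≡ 11 · 36 · 6 ≡ 112 (mod 283).
So M = 112. Bob computes K = M^18 mod 283.
112^1 ≡ 112 (mod 283)
112^2 = (112^1)^2 ≡ 112^2 = 12544 ≡ 92 (mod 283)
112^4 = (112^2)^2 ≡ 92^2 = 8464 ≡ 257 (mod 283)
112^8 = (112^4)^2 ≡ 257^2 = 66049 ≡ 110 (mod 283)
112^16 = (112^8)^2 ≡ 110^2 = 12100 ≡ 214 (mod 283)
112^18 = 112^16 · 112^2 ≡ 214 · 92 ≡ 161 (mod 283).

161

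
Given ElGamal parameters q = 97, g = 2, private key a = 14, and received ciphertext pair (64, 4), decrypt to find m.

88

Shared mask s = c₁^a mod q = 64^14 mod 97.
64^1 ≡ 64 (mod 97)
64^2 = (64^1)^2 ≡ 64^2 = 4096 ≡ 22 (mod 97)
64^4 = (64^2)^2 ≡ 22^2 = 484 ≡ 96 (mod 97)
64^8 = (64^4)^2 ≡ 96^2 = 9216 ≡ 1 (mod 97)
64^14 = 64^8 · 64^4 · 64^2 ≡ 1 · 96 · 22 ≡ 75 (mod 97).
So s = 75; s⁻¹ ≡ 22 (mod 97).
m = c₂ · s⁻¹ mod 97 = 4 · 22 mod 97 = 88.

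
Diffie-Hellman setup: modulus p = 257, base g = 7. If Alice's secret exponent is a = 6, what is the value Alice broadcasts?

200

Public value = 7^6 (mod 257).
7^1 ≡ 7 (mod 257)
7^2 = (7^1)^2 ≡ 7^2 = 49 ≡ 49 (mod 257)
7^4 = (7^2)^2 ≡ 49^2 = 2401 ≡ 88 (mod 257)
7^6 = 7^4 · 7^2 ≡ 88 · 49 ≡ 200 (mod 257).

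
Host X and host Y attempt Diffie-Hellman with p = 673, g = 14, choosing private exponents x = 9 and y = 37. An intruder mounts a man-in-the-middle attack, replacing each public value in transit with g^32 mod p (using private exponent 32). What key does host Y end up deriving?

333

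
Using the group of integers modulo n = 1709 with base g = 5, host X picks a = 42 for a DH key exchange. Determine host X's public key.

929

Public value = 5^42 mod 1709.
5^1 ≡ 5 (mod 1709)
5^2 = (5^1)^2 ≡ 5^2 = 25 ≡ 25 (mod 1709)
5^4 = (5^2)^2 ≡ 25^2 = 625 ≡ 625 (mod 1709)
5^8 = (5^4)^2 ≡ 625^2 = 390625 ≡ 973 (mod 1709)
5^16 = (5^8)^2 ≡ 973^2 = 946729 ≡ 1652 (mod 1709)
5^32 = (5^16)^2 ≡ 1652^2 = 2729104 ≡ 1540 (mod 1709)
5^42 = 5^32 · 5^8 · 5^2 ≡ 1540 · 973 · 25 ≡ 929 (mod 1709).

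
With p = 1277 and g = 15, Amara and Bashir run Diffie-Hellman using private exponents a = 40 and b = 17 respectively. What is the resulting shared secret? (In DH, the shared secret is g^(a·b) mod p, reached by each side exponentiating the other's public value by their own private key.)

316

Amara sends A = g^a mod p = 15^40 mod 1277.
15^1 ≡ 15 (mod 1277)
15^2 = (15^1)^2 ≡ 15^2 = 225 ≡ 225 (mod 1277)
15^4 = (15^2)^2 ≡ 225^2 = 50625 ≡ 822 (mod 1277)
15^8 = (15^4)^2 ≡ 822^2 = 675684 ≡ 151 (mod 1277)
15^16 = (15^8)^2 ≡ 151^2 = 22801 ≡ 1092 (mod 1277)
15^32 = (15^16)^2 ≡ 1092^2 = 1192464 ≡ 1023 (mod 1277)
15^40 = 15^32 · 15^8 ≡ 1023 · 151 ≡ 1233 (mod 1277).
So A = 1233. Bashir then computes K = A^b mod p = 1233^17 mod 1277.
1233^1 ≡ 1233 (mod 1277)
1233^2 = (1233^1)^2 ≡ 1233^2 = 1520289 ≡ 659 (mod 1277)
1233^4 = (1233^2)^2 ≡ 659^2 = 434281 ≡ 101 (mod 1277)
1233^8 = (1233^4)^2 ≡ 101^2 = 10201 ≡ 1262 (mod 1277)
1233^16 = (1233^8)^2 ≡ 1262^2 = 1592644 ≡ 225 (mod 1277)
1233^17 = 1233^16 · 1233^1 ≡ 225 · 1233 ≡ 316 (mod 1277).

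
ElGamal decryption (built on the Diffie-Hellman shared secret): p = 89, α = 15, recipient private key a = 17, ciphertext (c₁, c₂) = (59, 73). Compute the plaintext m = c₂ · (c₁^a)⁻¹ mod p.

7

Shared mask s = c₁^a mod p = 59^17 mod 89.
59^1 ≡ 59 (mod 89)
59^2 = (59^1)^2 ≡ 59^2 = 3481 ≡ 10 (mod 89)
59^4 = (59^2)^2 ≡ 10^2 = 100 ≡ 11 (mod 89)
59^8 = (59^4)^2 ≡ 11^2 = 121 ≡ 32 (mod 89)
59^16 = (59^8)^2 ≡ 32^2 = 1024 ≡ 45 (mod 89)
59^17 = 59^16 · 59^1 ≡ 45 · 59 ≡ 74 (mod 89).
So s = 74; s⁻¹ ≡ 83 (mod 89).
m = c₂ · s⁻¹ mod 89 = 73 · 83 mod 89 = 7.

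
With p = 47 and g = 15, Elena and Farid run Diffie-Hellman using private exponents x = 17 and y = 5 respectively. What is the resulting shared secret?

20

Farid sends B = g^y mod p = 15^5 mod 47.
15^1 ≡ 15 (mod 47)
15^2 = (15^1)^2 ≡ 15^2 = 225 ≡ 37 (mod 47)
15^4 = (15^2)^2 ≡ 37^2 = 1369 ≡ 6 (mod 47)
15^5 = 15^4 · 15^1 ≡ 6 · 15 ≡ 43 (mod 47).
So B = 43. Elena then computes K = B^x mod p = 43^17 mod 47.
43^1 ≡ 43 (mod 47)
43^2 = (43^1)^2 ≡ 43^2 = 1849 ≡ 16 (mod 47)
43^4 = (43^2)^2 ≡ 16^2 = 256 ≡ 21 (mod 47)
43^8 = (43^4)^2 ≡ 21^2 = 441 ≡ 18 (mod 47)
43^16 = (43^8)^2 ≡ 18^2 = 324 ≡ 42 (mod 47)
43^17 = 43^16 · 43^1 ≡ 42 · 43 ≡ 20 (mod 47).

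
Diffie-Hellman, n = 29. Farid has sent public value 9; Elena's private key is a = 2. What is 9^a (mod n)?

23

Shared key K = 9^2 mod 29.
9^1 ≡ 9 (mod 29)
9^2 = (9^1)^2 ≡ 9^2 = 81 ≡ 23 (mod 29)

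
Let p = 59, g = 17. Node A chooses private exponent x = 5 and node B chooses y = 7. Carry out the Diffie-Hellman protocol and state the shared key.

Node B sends B = g^y mod p = 17^7 mod 59.
17^1 ≡ 17 (mod 59)
17^2 = (17^1)^2 ≡ 17^2 = 289 ≡ 53 (mod 59)
17^4 = (17^2)^2 ≡ 53^2 = 2809 ≡ 36 (mod 59)
17^7 = 17^4 · 17^2 · 17^1 ≡ 36 · 53 · 17 ≡ 45 (mod 59).
So B = 45. Node A then computes K = B^x mod p = 45^5 mod 59.
45^1 ≡ 45 (mod 59)
45^2 = (45^1)^2 ≡ 45^2 = 2025 ≡ 19 (mod 59)
45^4 = (45^2)^2 ≡ 19^2 = 361 ≡ 7 (mod 59)
45^5 = 45^4 · 45^1 ≡ 7 · 45 ≡ 20 (mod 59).

20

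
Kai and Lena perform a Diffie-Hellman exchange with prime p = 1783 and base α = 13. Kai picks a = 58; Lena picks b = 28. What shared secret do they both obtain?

Lena sends B = α^b mod p = 13^28 mod 1783.
13^1 ≡ 13 (mod 1783)
13^2 = (13^1)^2 ≡ 13^2 = 169 ≡ 169 (mod 1783)
13^4 = (13^2)^2 ≡ 169^2 = 28561 ≡ 33 (mod 1783)
13^8 = (13^4)^2 ≡ 33^2 = 1089 ≡ 1089 (mod 1783)
13^16 = (13^8)^2 ≡ 1089^2 = 1185921 ≡ 226 (mod 1783)
13^28 = 13^16 · 13^8 · 13^4 ≡ 226 · 1089 · 33 ≡ 197 (mod 1783).
So B = 197. Kai then computes K = B^a mod p = 197^58 mod 1783.
197^1 ≡ 197 (mod 1783)
197^2 = (197^1)^2 ≡ 197^2 = 38809 ≡ 1366 (mod 1783)
197^4 = (197^2)^2 ≡ 1366^2 = 1865956 ≡ 938 (mod 1783)
197^8 = (197^4)^2 ≡ 938^2 = 879844 ≡ 825 (mod 1783)
197^16 = (197^8)^2 ≡ 825^2 = 680625 ≡ 1302 (mod 1783)
197^32 = (197^16)^2 ≡ 1302^2 = 1695204 ≡ 1354 (mod 1783)
197^58 = 197^32 · 197^16 · 197^8 · 197^2 ≡ 1354 · 1302 · 825 · 1366 ≡ 1332 (mod 1783).

1332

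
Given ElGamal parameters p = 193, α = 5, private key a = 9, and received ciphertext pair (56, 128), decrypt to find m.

144

Shared mask s = c₁^a mod p = 56^9 mod 193.
56^1 ≡ 56 (mod 193)
56^2 = (56^1)^2 ≡ 56^2 = 3136 ≡ 48 (mod 193)
56^4 = (56^2)^2 ≡ 48^2 = 2304 ≡ 181 (mod 193)
56^8 = (56^4)^2 ≡ 181^2 = 32761 ≡ 144 (mod 193)
56^9 = 56^8 · 56^1 ≡ 144 · 56 ≡ 151 (mod 193).
So s = 151; s⁻¹ ≡ 170 (mod 193).
m = c₂ · s⁻¹ mod 193 = 128 · 170 mod 193 = 144.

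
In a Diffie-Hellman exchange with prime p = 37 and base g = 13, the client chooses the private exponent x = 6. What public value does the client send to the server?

Public value = 13^6 (mod 37).
13^1 ≡ 13 (mod 37)
13^2 = (13^1)^2 ≡ 13^2 = 169 ≡ 21 (mod 37)
13^4 = (13^2)^2 ≡ 21^2 = 441 ≡ 34 (mod 37)
13^6 = 13^4 · 13^2 ≡ 34 · 21 ≡ 11 (mod 37).

11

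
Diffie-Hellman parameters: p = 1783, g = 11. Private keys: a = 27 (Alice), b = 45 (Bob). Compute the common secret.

261

Bob sends B = g^b mod p = 11^45 mod 1783.
11^1 ≡ 11 (mod 1783)
11^2 = (11^1)^2 ≡ 11^2 = 121 ≡ 121 (mod 1783)
11^4 = (11^2)^2 ≡ 121^2 = 14641 ≡ 377 (mod 1783)
11^8 = (11^4)^2 ≡ 377^2 = 142129 ≡ 1272 (mod 1783)
11^16 = (11^8)^2 ≡ 1272^2 = 1617984 ≡ 803 (mod 1783)
11^32 = (11^16)^2 ≡ 803^2 = 644809 ≡ 1146 (mod 1783)
11^45 = 11^32 · 11^8 · 11^4 · 11^1 ≡ 1146 · 1272 · 377 · 11 ≡ 323 (mod 1783).
So B = 323. Alice then computes K = B^a mod p = 323^27 mod 1783.
323^1 ≡ 323 (mod 1783)
323^2 = (323^1)^2 ≡ 323^2 = 104329 ≡ 915 (mod 1783)
323^4 = (323^2)^2 ≡ 915^2 = 837225 ≡ 998 (mod 1783)
323^8 = (323^4)^2 ≡ 998^2 = 996004 ≡ 1090 (mod 1783)
323^16 = (323^8)^2 ≡ 1090^2 = 1188100 ≡ 622 (mod 1783)
323^27 = 323^16 · 323^8 · 323^2 · 323^1 ≡ 622 · 1090 · 915 · 323 ≡ 261 (mod 1783).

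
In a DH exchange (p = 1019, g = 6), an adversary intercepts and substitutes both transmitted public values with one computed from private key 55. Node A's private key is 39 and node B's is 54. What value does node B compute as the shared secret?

Node B receives an adversary's public value M = 6^55 mod 1019 instead of the honest one.
6^1 ≡ 6 (mod 1019)
6^2 = (6^1)^2 ≡ 6^2 = 36 ≡ 36 (mod 1019)
6^4 = (6^2)^2 ≡ 36^2 = 1296 ≡ 277 (mod 1019)
6^8 = (6^4)^2 ≡ 277^2 = 76729 ≡ 304 (mod 1019)
6^16 = (6^8)^2 ≡ 304^2 = 92416 ≡ 706 (mod 1019)
6^32 = (6^16)^2 ≡ 706^2 = 498436 ≡ 145 (mod 1019)
6^55 = 6^32 · 6^16 · 6^4 · 6^2 · 6^1 ≡ 145 · 706 · 277 · 36 · 6 ≡ 716 (mod 1019).
So M = 716. Node B computes K = M^54 mod 1019.
716^1 ≡ 716 (mod 1019)
716^2 = (716^1)^2 ≡ 716^2 = 512656 ≡ 99 (mod 1019)
716^4 = (716^2)^2 ≡ 99^2 = 9801 ≡ 630 (mod 1019)
716^8 = (716^4)^2 ≡ 630^2 = 396900 ≡ 509 (mod 1019)
716^16 = (716^8)^2 ≡ 509^2 = 259081 ≡ 255 (mod 1019)
716^32 = (716^16)^2 ≡ 255^2 = 65025 ≡ 828 (mod 1019)
716^54 = 716^32 · 716^16 · 716^4 · 716^2 ≡ 828 · 255 · 630 · 99 ≡ 879 (mod 1019).

879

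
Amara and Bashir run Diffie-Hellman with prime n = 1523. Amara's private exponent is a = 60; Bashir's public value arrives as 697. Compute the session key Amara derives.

383

Shared key K = 697^60 mod 1523.
697^1 ≡ 697 (mod 1523)
697^2 = (697^1)^2 ≡ 697^2 = 485809 ≡ 1495 (mod 1523)
697^4 = (697^2)^2 ≡ 1495^2 = 2235025 ≡ 784 (mod 1523)
697^8 = (697^4)^2 ≡ 784^2 = 614656 ≡ 887 (mod 1523)
697^16 = (697^8)^2 ≡ 887^2 = 786769 ≡ 901 (mod 1523)
697^32 = (697^16)^2 ≡ 901^2 = 811801 ≡ 42 (mod 1523)
697^60 = 697^32 · 697^16 · 697^8 · 697^4 ≡ 42 · 901 · 887 · 784 ≡ 383 (mod 1523).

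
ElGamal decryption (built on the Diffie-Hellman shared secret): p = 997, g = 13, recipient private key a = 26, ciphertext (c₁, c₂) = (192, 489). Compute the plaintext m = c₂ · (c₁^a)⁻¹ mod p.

Shared mask s = c₁^a mod p = 192^26 mod 997.
192^1 ≡ 192 (mod 997)
192^2 = (192^1)^2 ≡ 192^2 = 36864 ≡ 972 (mod 997)
192^4 = (192^2)^2 ≡ 972^2 = 944784 ≡ 625 (mod 997)
192^8 = (192^4)^2 ≡ 625^2 = 390625 ≡ 798 (mod 997)
192^16 = (192^8)^2 ≡ 798^2 = 636804 ≡ 718 (mod 997)
192^26 = 192^16 · 192^8 · 192^2 ≡ 718 · 798 · 972 ≡ 796 (mod 997).
So s = 796; s⁻¹ ≡ 124 (mod 997).
m = c₂ · s⁻¹ mod 997 = 489 · 124 mod 997 = 816.

816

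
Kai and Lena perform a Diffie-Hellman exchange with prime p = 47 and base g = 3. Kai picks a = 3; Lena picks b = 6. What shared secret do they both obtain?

6

Kai sends A = g^a mod p = 3^3 mod 47.
3^1 ≡ 3 (mod 47)
3^2 = (3^1)^2 ≡ 3^2 = 9 ≡ 9 (mod 47)
3^3 = 3^2 · 3^1 ≡ 9 · 3 ≡ 27 (mod 47).
So A = 27. Lena then computes K = A^b mod p = 27^6 mod 47.
27^1 ≡ 27 (mod 47)
27^2 = (27^1)^2 ≡ 27^2 = 729 ≡ 24 (mod 47)
27^4 = (27^2)^2 ≡ 24^2 = 576 ≡ 12 (mod 47)
27^6 = 27^4 · 27^2 ≡ 12 · 24 ≡ 6 (mod 47).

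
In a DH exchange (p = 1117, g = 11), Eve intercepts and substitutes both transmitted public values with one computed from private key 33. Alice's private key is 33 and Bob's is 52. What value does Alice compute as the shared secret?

Alice receives Eve's public value M = 11^33 mod 1117 instead of the honest one.
11^1 ≡ 11 (mod 1117)
11^2 = (11^1)^2 ≡ 11^2 = 121 ≡ 121 (mod 1117)
11^4 = (11^2)^2 ≡ 121^2 = 14641 ≡ 120 (mod 1117)
11^8 = (11^4)^2 ≡ 120^2 = 14400 ≡ 996 (mod 1117)
11^16 = (11^8)^2 ≡ 996^2 = 992016 ≡ 120 (mod 1117)
11^32 = (11^16)^2 ≡ 120^2 = 14400 ≡ 996 (mod 1117)
11^33 = 11^32 · 11^1 ≡ 996 · 11 ≡ 903 (mod 1117).
So M = 903. Alice computes K = M^33 mod 1117.
903^1 ≡ 903 (mod 1117)
903^2 = (903^1)^2 ≡ 903^2 = 815409 ≡ 1116 (mod 1117)
903^4 = (903^2)^2 ≡ 1116^2 = 1245456 ≡ 1 (mod 1117)
903^8 = (903^4)^2 ≡ 1^2 = 1 ≡ 1 (mod 1117)
903^16 = (903^8)^2 ≡ 1^2 = 1 ≡ 1 (mod 1117)
903^32 = (903^16)^2 ≡ 1^2 = 1 ≡ 1 (mod 1117)
903^33 = 903^32 · 903^1 ≡ 1 · 903 ≡ 903 (mod 1117).

903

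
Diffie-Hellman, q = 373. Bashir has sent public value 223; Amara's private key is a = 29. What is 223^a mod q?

271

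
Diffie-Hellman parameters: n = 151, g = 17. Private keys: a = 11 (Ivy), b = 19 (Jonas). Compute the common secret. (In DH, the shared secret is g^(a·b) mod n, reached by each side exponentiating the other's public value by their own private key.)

39

Ivy sends A = g^a mod n = 17^11 mod 151.
17^1 ≡ 17 (mod 151)
17^2 = (17^1)^2 ≡ 17^2 = 289 ≡ 138 (mod 151)
17^4 = (17^2)^2 ≡ 138^2 = 19044 ≡ 18 (mod 151)
17^8 = (17^4)^2 ≡ 18^2 = 324 ≡ 22 (mod 151)
17^11 = 17^8 · 17^2 · 17^1 ≡ 22 · 138 · 17 ≡ 121 (mod 151).
So A = 121. Jonas then computes K = A^b mod n = 121^19 mod 151.
121^1 ≡ 121 (mod 151)
121^2 = (121^1)^2 ≡ 121^2 = 14641 ≡ 145 (mod 151)
121^4 = (121^2)^2 ≡ 145^2 = 21025 ≡ 36 (mod 151)
121^8 = (121^4)^2 ≡ 36^2 = 1296 ≡ 88 (mod 151)
121^16 = (121^8)^2 ≡ 88^2 = 7744 ≡ 43 (mod 151)
121^19 = 121^16 · 121^2 · 121^1 ≡ 43 · 145 · 121 ≡ 39 (mod 151).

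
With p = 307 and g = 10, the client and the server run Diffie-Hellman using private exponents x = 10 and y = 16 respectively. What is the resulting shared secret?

89

The client sends A = g^x mod p = 10^10 mod 307.
10^1 ≡ 10 (mod 307)
10^2 = (10^1)^2 ≡ 10^2 = 100 ≡ 100 (mod 307)
10^4 = (10^2)^2 ≡ 100^2 = 10000 ≡ 176 (mod 307)
10^8 = (10^4)^2 ≡ 176^2 = 30976 ≡ 276 (mod 307)
10^10 = 10^8 · 10^2 ≡ 276 · 100 ≡ 277 (mod 307).
So A = 277. The server then computes K = A^y mod p = 277^16 mod 307.
277^1 ≡ 277 (mod 307)
277^2 = (277^1)^2 ≡ 277^2 = 76729 ≡ 286 (mod 307)
277^4 = (277^2)^2 ≡ 286^2 = 81796 ≡ 134 (mod 307)
277^8 = (277^4)^2 ≡ 134^2 = 17956 ≡ 150 (mod 307)
277^16 = (277^8)^2 ≡ 150^2 = 22500 ≡ 89 (mod 307)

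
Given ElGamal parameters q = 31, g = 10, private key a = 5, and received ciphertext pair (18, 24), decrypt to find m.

27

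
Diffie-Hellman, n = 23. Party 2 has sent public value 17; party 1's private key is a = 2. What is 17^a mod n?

13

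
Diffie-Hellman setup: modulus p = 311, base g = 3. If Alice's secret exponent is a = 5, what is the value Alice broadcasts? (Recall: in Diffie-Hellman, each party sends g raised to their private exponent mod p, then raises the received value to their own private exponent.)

Public value = 3^5 (mod 311).
3^1 ≡ 3 (mod 311)
3^2 = (3^1)^2 ≡ 3^2 = 9 ≡ 9 (mod 311)
3^4 = (3^2)^2 ≡ 9^2 = 81 ≡ 81 (mod 311)
3^5 = 3^4 · 3^1 ≡ 81 · 3 ≡ 243 (mod 311).

243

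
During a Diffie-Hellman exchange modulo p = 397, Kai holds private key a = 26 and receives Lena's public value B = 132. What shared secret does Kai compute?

Shared key K = 132^26 mod 397.
132^1 ≡ 132 (mod 397)
132^2 = (132^1)^2 ≡ 132^2 = 17424 ≡ 353 (mod 397)
132^4 = (132^2)^2 ≡ 353^2 = 124609 ≡ 348 (mod 397)
132^8 = (132^4)^2 ≡ 348^2 = 121104 ≡ 19 (mod 397)
132^16 = (132^8)^2 ≡ 19^2 = 361 ≡ 361 (mod 397)
132^26 = 132^16 · 132^8 · 132^2 ≡ 361 · 19 · 353 ≡ 321 (mod 397).

321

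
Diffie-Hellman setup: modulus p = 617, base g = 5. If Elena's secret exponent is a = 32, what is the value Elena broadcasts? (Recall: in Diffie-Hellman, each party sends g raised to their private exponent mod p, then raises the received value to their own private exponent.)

Public value = 5^32 mod 617.
5^1 ≡ 5 (mod 617)
5^2 = (5^1)^2 ≡ 5^2 = 25 ≡ 25 (mod 617)
5^4 = (5^2)^2 ≡ 25^2 = 625 ≡ 8 (mod 617)
5^8 = (5^4)^2 ≡ 8^2 = 64 ≡ 64 (mod 617)
5^16 = (5^8)^2 ≡ 64^2 = 4096 ≡ 394 (mod 617)
5^32 = (5^16)^2 ≡ 394^2 = 155236 ≡ 369 (mod 617)

369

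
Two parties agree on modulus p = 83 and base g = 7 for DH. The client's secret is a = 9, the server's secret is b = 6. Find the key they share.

The client sends A = g^a mod p = 7^9 mod 83.
7^1 ≡ 7 (mod 83)
7^2 = (7^1)^2 ≡ 7^2 = 49 ≡ 49 (mod 83)
7^4 = (7^2)^2 ≡ 49^2 = 2401 ≡ 77 (mod 83)
7^8 = (7^4)^2 ≡ 77^2 = 5929 ≡ 36 (mod 83)
7^9 = 7^8 · 7^1 ≡ 36 · 7 ≡ 3 (mod 83).
So A = 3. The server then computes K = A^b mod p = 3^6 mod 83.
3^1 ≡ 3 (mod 83)
3^2 = (3^1)^2 ≡ 3^2 = 9 ≡ 9 (mod 83)
3^4 = (3^2)^2 ≡ 9^2 = 81 ≡ 81 (mod 83)
3^6 = 3^4 · 3^2 ≡ 81 · 9 ≡ 65 (mod 83).

65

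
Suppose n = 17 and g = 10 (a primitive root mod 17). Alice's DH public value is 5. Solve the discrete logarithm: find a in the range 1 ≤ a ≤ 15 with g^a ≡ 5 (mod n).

Try successive powers of 10 modulo 17:
10^1 ≡ 10
10^2 ≡ 15
10^3 ≡ 14
10^4 ≡ 4
10^5 ≡ 6
10^6 ≡ 9
10^7 ≡ 5
Found: a = 7.

7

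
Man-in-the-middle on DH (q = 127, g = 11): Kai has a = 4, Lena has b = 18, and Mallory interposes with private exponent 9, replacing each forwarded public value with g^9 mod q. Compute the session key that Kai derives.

Kai receives Mallory's public value M = 11^9 mod 127 instead of the honest one.
11^1 ≡ 11 (mod 127)
11^2 = (11^1)^2 ≡ 11^2 = 121 ≡ 121 (mod 127)
11^4 = (11^2)^2 ≡ 121^2 = 14641 ≡ 36 (mod 127)
11^8 = (11^4)^2 ≡ 36^2 = 1296 ≡ 26 (mod 127)
11^9 = 11^8 · 11^1 ≡ 26 · 11 ≡ 32 (mod 127).
So M = 32. Kai computes K = M^4 mod 127.
32^1 ≡ 32 (mod 127)
32^2 = (32^1)^2 ≡ 32^2 = 1024 ≡ 8 (mod 127)
32^4 = (32^2)^2 ≡ 8^2 = 64 ≡ 64 (mod 127)

64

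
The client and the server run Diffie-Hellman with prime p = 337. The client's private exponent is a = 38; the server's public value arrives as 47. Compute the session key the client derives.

Shared key K = 47^38 mod 337.
47^1 ≡ 47 (mod 337)
47^2 = (47^1)^2 ≡ 47^2 = 2209 ≡ 187 (mod 337)
47^4 = (47^2)^2 ≡ 187^2 = 34969 ≡ 258 (mod 337)
47^8 = (47^4)^2 ≡ 258^2 = 66564 ≡ 175 (mod 337)
47^16 = (47^8)^2 ≡ 175^2 = 30625 ≡ 295 (mod 337)
47^32 = (47^16)^2 ≡ 295^2 = 87025 ≡ 79 (mod 337)
47^38 = 47^32 · 47^4 · 47^2 ≡ 79 · 258 · 187 ≡ 301 (mod 337).

301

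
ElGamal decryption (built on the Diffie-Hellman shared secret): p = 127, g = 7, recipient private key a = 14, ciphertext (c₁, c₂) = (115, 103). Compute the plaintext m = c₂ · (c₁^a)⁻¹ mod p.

22

Shared mask s = c₁^a mod p = 115^14 mod 127.
115^1 ≡ 115 (mod 127)
115^2 = (115^1)^2 ≡ 115^2 = 13225 ≡ 17 (mod 127)
115^4 = (115^2)^2 ≡ 17^2 = 289 ≡ 35 (mod 127)
115^8 = (115^4)^2 ≡ 35^2 = 1225 ≡ 82 (mod 127)
115^14 = 115^8 · 115^4 · 115^2 ≡ 82 · 35 · 17 ≡ 22 (mod 127).
So s = 22; s⁻¹ ≡ 52 (mod 127).
m = c₂ · s⁻¹ mod 127 = 103 · 52 mod 127 = 22.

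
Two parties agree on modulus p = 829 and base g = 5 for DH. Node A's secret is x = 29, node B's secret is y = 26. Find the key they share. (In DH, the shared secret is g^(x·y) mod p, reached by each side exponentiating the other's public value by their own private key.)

Node B sends B = g^y mod p = 5^26 mod 829.
5^1 ≡ 5 (mod 829)
5^2 = (5^1)^2 ≡ 5^2 = 25 ≡ 25 (mod 829)
5^4 = (5^2)^2 ≡ 25^2 = 625 ≡ 625 (mod 829)
5^8 = (5^4)^2 ≡ 625^2 = 390625 ≡ 166 (mod 829)
5^16 = (5^8)^2 ≡ 166^2 = 27556 ≡ 199 (mod 829)
5^26 = 5^16 · 5^8 · 5^2 ≡ 199 · 166 · 25 ≡ 166 (mod 829).
So B = 166. Node A then computes K = B^x mod p = 166^29 mod 829.
166^1 ≡ 166 (mod 829)
166^2 = (166^1)^2 ≡ 166^2 = 27556 ≡ 199 (mod 829)
166^4 = (166^2)^2 ≡ 199^2 = 39601 ≡ 638 (mod 829)
166^8 = (166^4)^2 ≡ 638^2 = 407044 ≡ 5 (mod 829)
166^16 = (166^8)^2 ≡ 5^2 = 25 ≡ 25 (mod 829)
166^29 = 166^16 · 166^8 · 166^4 · 166^1 ≡ 25 · 5 · 638 · 166 ≡ 199 (mod 829).

199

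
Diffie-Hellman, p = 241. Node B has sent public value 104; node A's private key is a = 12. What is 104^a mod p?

135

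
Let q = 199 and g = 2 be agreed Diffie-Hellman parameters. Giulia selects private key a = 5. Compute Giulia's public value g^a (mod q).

Public value = 2^5 (mod 199).
2^1 ≡ 2 (mod 199)
2^2 = (2^1)^2 ≡ 2^2 = 4 ≡ 4 (mod 199)
2^4 = (2^2)^2 ≡ 4^2 = 16 ≡ 16 (mod 199)
2^5 = 2^4 · 2^1 ≡ 16 · 2 ≡ 32 (mod 199).

32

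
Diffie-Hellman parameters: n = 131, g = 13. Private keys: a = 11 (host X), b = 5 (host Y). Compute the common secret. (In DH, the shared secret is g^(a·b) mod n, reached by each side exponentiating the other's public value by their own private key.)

113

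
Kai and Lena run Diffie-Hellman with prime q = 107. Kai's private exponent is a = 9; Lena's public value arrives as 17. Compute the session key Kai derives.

20

Shared key K = 17^9 mod 107.
17^1 ≡ 17 (mod 107)
17^2 = (17^1)^2 ≡ 17^2 = 289 ≡ 75 (mod 107)
17^4 = (17^2)^2 ≡ 75^2 = 5625 ≡ 61 (mod 107)
17^8 = (17^4)^2 ≡ 61^2 = 3721 ≡ 83 (mod 107)
17^9 = 17^8 · 17^1 ≡ 83 · 17 ≡ 20 (mod 107).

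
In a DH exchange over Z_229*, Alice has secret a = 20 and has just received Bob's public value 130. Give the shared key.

Shared key K = 130^20 mod 229.
130^1 ≡ 130 (mod 229)
130^2 = (130^1)^2 ≡ 130^2 = 16900 ≡ 183 (mod 229)
130^4 = (130^2)^2 ≡ 183^2 = 33489 ≡ 55 (mod 229)
130^8 = (130^4)^2 ≡ 55^2 = 3025 ≡ 48 (mod 229)
130^16 = (130^8)^2 ≡ 48^2 = 2304 ≡ 14 (mod 229)
130^20 = 130^16 · 130^4 ≡ 14 · 55 ≡ 83 (mod 229).

83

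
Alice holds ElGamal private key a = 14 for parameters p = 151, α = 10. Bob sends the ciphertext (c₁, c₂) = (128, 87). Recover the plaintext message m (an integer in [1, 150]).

113

Shared mask s = c₁^a mod p = 128^14 mod 151.
128^1 ≡ 128 (mod 151)
128^2 = (128^1)^2 ≡ 128^2 = 16384 ≡ 76 (mod 151)
128^4 = (128^2)^2 ≡ 76^2 = 5776 ≡ 38 (mod 151)
128^8 = (128^4)^2 ≡ 38^2 = 1444 ≡ 85 (mod 151)
128^14 = 128^8 · 128^4 · 128^2 ≡ 85 · 38 · 76 ≡ 105 (mod 151).
So s = 105; s⁻¹ ≡ 128 (mod 151).
m = c₂ · s⁻¹ mod 151 = 87 · 128 mod 151 = 113.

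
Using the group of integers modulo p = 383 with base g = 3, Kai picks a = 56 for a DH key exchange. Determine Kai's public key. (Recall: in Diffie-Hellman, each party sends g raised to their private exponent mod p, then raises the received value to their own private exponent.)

144

Public value = 3^56 mod 383.
3^1 ≡ 3 (mod 383)
3^2 = (3^1)^2 ≡ 3^2 = 9 ≡ 9 (mod 383)
3^4 = (3^2)^2 ≡ 9^2 = 81 ≡ 81 (mod 383)
3^8 = (3^4)^2 ≡ 81^2 = 6561 ≡ 50 (mod 383)
3^16 = (3^8)^2 ≡ 50^2 = 2500 ≡ 202 (mod 383)
3^32 = (3^16)^2 ≡ 202^2 = 40804 ≡ 206 (mod 383)
3^56 = 3^32 · 3^16 · 3^8 ≡ 206 · 202 · 50 ≡ 144 (mod 383).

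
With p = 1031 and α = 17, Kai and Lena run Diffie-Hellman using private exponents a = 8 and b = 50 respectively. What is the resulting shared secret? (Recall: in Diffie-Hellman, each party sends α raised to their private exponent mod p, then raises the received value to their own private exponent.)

Kai sends A = α^a mod p = 17^8 mod 1031.
17^1 ≡ 17 (mod 1031)
17^2 = (17^1)^2 ≡ 17^2 = 289 ≡ 289 (mod 1031)
17^4 = (17^2)^2 ≡ 289^2 = 83521 ≡ 10 (mod 1031)
17^8 = (17^4)^2 ≡ 10^2 = 100 ≡ 100 (mod 1031)
So A = 100. Lena then computes K = A^b mod p = 100^50 mod 1031.
100^1 ≡ 100 (mod 1031)
100^2 = (100^1)^2 ≡ 100^2 = 10000 ≡ 721 (mod 1031)
100^4 = (100^2)^2 ≡ 721^2 = 519841 ≡ 217 (mod 1031)
100^8 = (100^4)^2 ≡ 217^2 = 47089 ≡ 694 (mod 1031)
100^16 = (100^8)^2 ≡ 694^2 = 481636 ≡ 159 (mod 1031)
100^32 = (100^16)^2 ≡ 159^2 = 25281 ≡ 537 (mod 1031)
100^50 = 100^32 · 100^16 · 100^2 ≡ 537 · 159 · 721 ≡ 133 (mod 1031).

133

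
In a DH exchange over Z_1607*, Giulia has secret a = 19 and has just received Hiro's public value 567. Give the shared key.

47

Shared key K = 567^19 mod 1607.
567^1 ≡ 567 (mod 1607)
567^2 = (567^1)^2 ≡ 567^2 = 321489 ≡ 89 (mod 1607)
567^4 = (567^2)^2 ≡ 89^2 = 7921 ≡ 1493 (mod 1607)
567^8 = (567^4)^2 ≡ 1493^2 = 2229049 ≡ 140 (mod 1607)
567^16 = (567^8)^2 ≡ 140^2 = 19600 ≡ 316 (mod 1607)
567^19 = 567^16 · 567^2 · 567^1 ≡ 316 · 89 · 567 ≡ 47 (mod 1607).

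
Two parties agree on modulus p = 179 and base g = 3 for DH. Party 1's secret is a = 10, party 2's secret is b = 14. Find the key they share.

68

Party 2 sends B = g^b mod p = 3^14 mod 179.
3^1 ≡ 3 (mod 179)
3^2 = (3^1)^2 ≡ 3^2 = 9 ≡ 9 (mod 179)
3^4 = (3^2)^2 ≡ 9^2 = 81 ≡ 81 (mod 179)
3^8 = (3^4)^2 ≡ 81^2 = 6561 ≡ 117 (mod 179)
3^14 = 3^8 · 3^4 · 3^2 ≡ 117 · 81 · 9 ≡ 89 (mod 179).
So B = 89. Party 1 then computes K = B^a mod p = 89^10 mod 179.
89^1 ≡ 89 (mod 179)
89^2 = (89^1)^2 ≡ 89^2 = 7921 ≡ 45 (mod 179)
89^4 = (89^2)^2 ≡ 45^2 = 2025 ≡ 56 (mod 179)
89^8 = (89^4)^2 ≡ 56^2 = 3136 ≡ 93 (mod 179)
89^10 = 89^8 · 89^2 ≡ 93 · 45 ≡ 68 (mod 179).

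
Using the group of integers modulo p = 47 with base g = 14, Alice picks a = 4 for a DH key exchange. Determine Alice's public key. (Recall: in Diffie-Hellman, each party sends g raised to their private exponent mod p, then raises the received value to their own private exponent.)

17

Public value = 14^4 mod 47.
14^1 ≡ 14 (mod 47)
14^2 = (14^1)^2 ≡ 14^2 = 196 ≡ 8 (mod 47)
14^4 = (14^2)^2 ≡ 8^2 = 64 ≡ 17 (mod 47)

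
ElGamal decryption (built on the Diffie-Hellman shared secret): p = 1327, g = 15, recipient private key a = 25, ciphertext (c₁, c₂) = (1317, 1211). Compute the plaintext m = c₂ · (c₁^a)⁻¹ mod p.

1319

Shared mask s = c₁^a mod p = 1317^25 mod 1327.
1317^1 ≡ 1317 (mod 1327)
1317^2 = (1317^1)^2 ≡ 1317^2 = 1734489 ≡ 100 (mod 1327)
1317^4 = (1317^2)^2 ≡ 100^2 = 10000 ≡ 711 (mod 1327)
1317^8 = (1317^4)^2 ≡ 711^2 = 505521 ≡ 1261 (mod 1327)
1317^16 = (1317^8)^2 ≡ 1261^2 = 1590121 ≡ 375 (mod 1327)
1317^25 = 1317^16 · 1317^8 · 1317^1 ≡ 375 · 1261 · 1317 ≡ 678 (mod 1327).
So s = 678; s⁻¹ ≡ 961 (mod 1327).
m = c₂ · s⁻¹ mod 1327 = 1211 · 961 mod 1327 = 1319.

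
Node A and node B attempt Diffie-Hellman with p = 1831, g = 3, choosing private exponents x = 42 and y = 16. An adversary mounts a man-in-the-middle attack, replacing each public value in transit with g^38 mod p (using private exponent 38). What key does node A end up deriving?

1514

Node A receives an adversary's public value M = 3^38 mod 1831 instead of the honest one.
3^1 ≡ 3 (mod 1831)
3^2 = (3^1)^2 ≡ 3^2 = 9 ≡ 9 (mod 1831)
3^4 = (3^2)^2 ≡ 9^2 = 81 ≡ 81 (mod 1831)
3^8 = (3^4)^2 ≡ 81^2 = 6561 ≡ 1068 (mod 1831)
3^16 = (3^8)^2 ≡ 1068^2 = 1140624 ≡ 1742 (mod 1831)
3^32 = (3^16)^2 ≡ 1742^2 = 3034564 ≡ 597 (mod 1831)
3^38 = 3^32 · 3^4 · 3^2 ≡ 597 · 81 · 9 ≡ 1266 (mod 1831).
So M = 1266. Node A computes K = M^42 mod 1831.
1266^1 ≡ 1266 (mod 1831)
1266^2 = (1266^1)^2 ≡ 1266^2 = 1602756 ≡ 631 (mod 1831)
1266^4 = (1266^2)^2 ≡ 631^2 = 398161 ≡ 834 (mod 1831)
1266^8 = (1266^4)^2 ≡ 834^2 = 695556 ≡ 1607 (mod 1831)
1266^16 = (1266^8)^2 ≡ 1607^2 = 2582449 ≡ 739 (mod 1831)
1266^32 = (1266^16)^2 ≡ 739^2 = 546121 ≡ 483 (mod 1831)
1266^42 = 1266^32 · 1266^8 · 1266^2 ≡ 483 · 1607 · 631 ≡ 1514 (mod 1831).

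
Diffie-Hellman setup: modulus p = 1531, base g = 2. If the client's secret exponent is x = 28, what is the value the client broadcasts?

633

Public value = 2^28 mod 1531.
2^1 ≡ 2 (mod 1531)
2^2 = (2^1)^2 ≡ 2^2 = 4 ≡ 4 (mod 1531)
2^4 = (2^2)^2 ≡ 4^2 = 16 ≡ 16 (mod 1531)
2^8 = (2^4)^2 ≡ 16^2 = 256 ≡ 256 (mod 1531)
2^16 = (2^8)^2 ≡ 256^2 = 65536 ≡ 1234 (mod 1531)
2^28 = 2^16 · 2^8 · 2^4 ≡ 1234 · 256 · 16 ≡ 633 (mod 1531).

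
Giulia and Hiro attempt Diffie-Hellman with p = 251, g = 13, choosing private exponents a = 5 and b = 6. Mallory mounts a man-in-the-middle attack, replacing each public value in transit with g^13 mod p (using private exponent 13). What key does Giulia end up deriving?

Giulia receives Mallory's public value M = 13^13 mod 251 instead of the honest one.
13^1 ≡ 13 (mod 251)
13^2 = (13^1)^2 ≡ 13^2 = 169 ≡ 169 (mod 251)
13^4 = (13^2)^2 ≡ 169^2 = 28561 ≡ 198 (mod 251)
13^8 = (13^4)^2 ≡ 198^2 = 39204 ≡ 48 (mod 251)
13^13 = 13^8 · 13^4 · 13^1 ≡ 48 · 198 · 13 ≡ 60 (mod 251).
So M = 60. Giulia computes K = M^5 mod 251.
60^1 ≡ 60 (mod 251)
60^2 = (60^1)^2 ≡ 60^2 = 3600 ≡ 86 (mod 251)
60^4 = (60^2)^2 ≡ 86^2 = 7396 ≡ 117 (mod 251)
60^5 = 60^4 · 60^1 ≡ 117 · 60 ≡ 243 (mod 251).

243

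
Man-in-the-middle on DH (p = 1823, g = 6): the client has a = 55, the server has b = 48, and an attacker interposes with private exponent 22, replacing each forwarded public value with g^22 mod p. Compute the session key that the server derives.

296

The server receives an attacker's public value M = 6^22 mod 1823 instead of the honest one.
6^1 ≡ 6 (mod 1823)
6^2 = (6^1)^2 ≡ 6^2 = 36 ≡ 36 (mod 1823)
6^4 = (6^2)^2 ≡ 36^2 = 1296 ≡ 1296 (mod 1823)
6^8 = (6^4)^2 ≡ 1296^2 = 1679616 ≡ 633 (mod 1823)
6^16 = (6^8)^2 ≡ 633^2 = 400689 ≡ 1452 (mod 1823)
6^22 = 6^16 · 6^4 · 6^2 ≡ 1452 · 1296 · 36 ≡ 9 (mod 1823).
So M = 9. The server computes K = M^48 mod 1823.
9^1 ≡ 9 (mod 1823)
9^2 = (9^1)^2 ≡ 9^2 = 81 ≡ 81 (mod 1823)
9^4 = (9^2)^2 ≡ 81^2 = 6561 ≡ 1092 (mod 1823)
9^8 = (9^4)^2 ≡ 1092^2 = 1192464 ≡ 222 (mod 1823)
9^16 = (9^8)^2 ≡ 222^2 = 49284 ≡ 63 (mod 1823)
9^32 = (9^16)^2 ≡ 63^2 = 3969 ≡ 323 (mod 1823)
9^48 = 9^32 · 9^16 ≡ 323 · 63 ≡ 296 (mod 1823).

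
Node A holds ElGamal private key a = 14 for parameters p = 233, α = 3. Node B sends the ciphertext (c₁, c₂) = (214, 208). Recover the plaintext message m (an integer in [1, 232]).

Shared mask s = c₁^a mod p = 214^14 mod 233.
214^1 ≡ 214 (mod 233)
214^2 = (214^1)^2 ≡ 214^2 = 45796 ≡ 128 (mod 233)
214^4 = (214^2)^2 ≡ 128^2 = 16384 ≡ 74 (mod 233)
214^8 = (214^4)^2 ≡ 74^2 = 5476 ≡ 117 (mod 233)
214^14 = 214^8 · 214^4 · 214^2 ≡ 117 · 74 · 128 ≡ 76 (mod 233).
So s = 76; s⁻¹ ≡ 46 (mod 233).
m = c₂ · s⁻¹ mod 233 = 208 · 46 mod 233 = 15.

15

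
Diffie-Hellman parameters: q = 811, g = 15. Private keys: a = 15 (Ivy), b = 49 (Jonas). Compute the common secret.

Ivy sends A = g^a mod q = 15^15 mod 811.
15^1 ≡ 15 (mod 811)
15^2 = (15^1)^2 ≡ 15^2 = 225 ≡ 225 (mod 811)
15^4 = (15^2)^2 ≡ 225^2 = 50625 ≡ 343 (mod 811)
15^8 = (15^4)^2 ≡ 343^2 = 117649 ≡ 54 (mod 811)
15^15 = 15^8 · 15^4 · 15^2 · 15^1 ≡ 54 · 343 · 225 · 15 ≡ 681 (mod 811).
So A = 681. Jonas then computes K = A^b mod q = 681^49 mod 811.
681^1 ≡ 681 (mod 811)
681^2 = (681^1)^2 ≡ 681^2 = 463761 ≡ 680 (mod 811)
681^4 = (681^2)^2 ≡ 680^2 = 462400 ≡ 130 (mod 811)
681^8 = (681^4)^2 ≡ 130^2 = 16900 ≡ 680 (mod 811)
681^16 = (681^8)^2 ≡ 680^2 = 462400 ≡ 130 (mod 811)
681^32 = (681^16)^2 ≡ 130^2 = 16900 ≡ 680 (mod 811)
681^49 = 681^32 · 681^16 · 681^1 ≡ 680 · 130 · 681 ≡ 681 (mod 811).

681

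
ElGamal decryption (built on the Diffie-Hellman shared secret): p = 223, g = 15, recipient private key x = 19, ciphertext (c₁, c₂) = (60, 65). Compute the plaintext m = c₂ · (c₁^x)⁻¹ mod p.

138

Shared mask s = c₁^x mod p = 60^19 mod 223.
60^1 ≡ 60 (mod 223)
60^2 = (60^1)^2 ≡ 60^2 = 3600 ≡ 32 (mod 223)
60^4 = (60^2)^2 ≡ 32^2 = 1024 ≡ 132 (mod 223)
60^8 = (60^4)^2 ≡ 132^2 = 17424 ≡ 30 (mod 223)
60^16 = (60^8)^2 ≡ 30^2 = 900 ≡ 8 (mod 223)
60^19 = 60^16 · 60^2 · 60^1 ≡ 8 · 32 · 60 ≡ 196 (mod 223).
So s = 196; s⁻¹ ≡ 33 (mod 223).
m = c₂ · s⁻¹ mod 223 = 65 · 33 mod 223 = 138.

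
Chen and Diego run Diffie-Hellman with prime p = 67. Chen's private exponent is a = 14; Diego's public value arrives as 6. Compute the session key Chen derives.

Shared key K = 6^14 mod 67.
6^1 ≡ 6 (mod 67)
6^2 = (6^1)^2 ≡ 6^2 = 36 ≡ 36 (mod 67)
6^4 = (6^2)^2 ≡ 36^2 = 1296 ≡ 23 (mod 67)
6^8 = (6^4)^2 ≡ 23^2 = 529 ≡ 60 (mod 67)
6^14 = 6^8 · 6^4 · 6^2 ≡ 60 · 23 · 36 ≡ 33 (mod 67).

33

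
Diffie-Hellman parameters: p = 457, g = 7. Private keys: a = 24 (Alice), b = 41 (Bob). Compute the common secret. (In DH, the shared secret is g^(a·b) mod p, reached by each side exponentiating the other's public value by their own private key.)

Alice sends A = g^a mod p = 7^24 mod 457.
7^1 ≡ 7 (mod 457)
7^2 = (7^1)^2 ≡ 7^2 = 49 ≡ 49 (mod 457)
7^4 = (7^2)^2 ≡ 49^2 = 2401 ≡ 116 (mod 457)
7^8 = (7^4)^2 ≡ 116^2 = 13456 ≡ 203 (mod 457)
7^16 = (7^8)^2 ≡ 203^2 = 41209 ≡ 79 (mod 457)
7^24 = 7^16 · 7^8 ≡ 79 · 203 ≡ 42 (mod 457).
So A = 42. Bob then computes K = A^b mod p = 42^41 mod 457.
42^1 ≡ 42 (mod 457)
42^2 = (42^1)^2 ≡ 42^2 = 1764 ≡ 393 (mod 457)
42^4 = (42^2)^2 ≡ 393^2 = 154449 ≡ 440 (mod 457)
42^8 = (42^4)^2 ≡ 440^2 = 193600 ≡ 289 (mod 457)
42^16 = (42^8)^2 ≡ 289^2 = 83521 ≡ 347 (mod 457)
42^32 = (42^16)^2 ≡ 347^2 = 120409 ≡ 218 (mod 457)
42^41 = 42^32 · 42^8 · 42^1 ≡ 218 · 289 · 42 ≡ 54 (mod 457).

54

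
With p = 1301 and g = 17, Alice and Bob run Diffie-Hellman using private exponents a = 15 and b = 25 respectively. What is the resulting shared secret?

Alice sends A = g^a mod p = 17^15 mod 1301.
17^1 ≡ 17 (mod 1301)
17^2 = (17^1)^2 ≡ 17^2 = 289 ≡ 289 (mod 1301)
17^4 = (17^2)^2 ≡ 289^2 = 83521 ≡ 257 (mod 1301)
17^8 = (17^4)^2 ≡ 257^2 = 66049 ≡ 999 (mod 1301)
17^15 = 17^8 · 17^4 · 17^2 · 17^1 ≡ 999 · 257 · 289 · 17 ≡ 314 (mod 1301).
So A = 314. Bob then computes K = A^b mod p = 314^25 mod 1301.
314^1 ≡ 314 (mod 1301)
314^2 = (314^1)^2 ≡ 314^2 = 98596 ≡ 1021 (mod 1301)
314^4 = (314^2)^2 ≡ 1021^2 = 1042441 ≡ 340 (mod 1301)
314^8 = (314^4)^2 ≡ 340^2 = 115600 ≡ 1112 (mod 1301)
314^16 = (314^8)^2 ≡ 1112^2 = 1236544 ≡ 594 (mod 1301)
314^25 = 314^16 · 314^8 · 314^1 ≡ 594 · 1112 · 314 ≡ 372 (mod 1301).

372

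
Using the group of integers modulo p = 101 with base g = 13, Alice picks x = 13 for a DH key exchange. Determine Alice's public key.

47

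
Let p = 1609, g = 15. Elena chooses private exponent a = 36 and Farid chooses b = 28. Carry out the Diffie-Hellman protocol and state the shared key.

52

Elena sends A = g^a mod p = 15^36 mod 1609.
15^1 ≡ 15 (mod 1609)
15^2 = (15^1)^2 ≡ 15^2 = 225 ≡ 225 (mod 1609)
15^4 = (15^2)^2 ≡ 225^2 = 50625 ≡ 746 (mod 1609)
15^8 = (15^4)^2 ≡ 746^2 = 556516 ≡ 1411 (mod 1609)
15^16 = (15^8)^2 ≡ 1411^2 = 1990921 ≡ 588 (mod 1609)
15^32 = (15^16)^2 ≡ 588^2 = 345744 ≡ 1418 (mod 1609)
15^36 = 15^32 · 15^4 ≡ 1418 · 746 ≡ 715 (mod 1609).
So A = 715. Farid then computes K = A^b mod p = 715^28 mod 1609.
715^1 ≡ 715 (mod 1609)
715^2 = (715^1)^2 ≡ 715^2 = 511225 ≡ 1172 (mod 1609)
715^4 = (715^2)^2 ≡ 1172^2 = 1373584 ≡ 1107 (mod 1609)
715^8 = (715^4)^2 ≡ 1107^2 = 1225449 ≡ 1000 (mod 1609)
715^16 = (715^8)^2 ≡ 1000^2 = 1000000 ≡ 811 (mod 1609)
715^28 = 715^16 · 715^8 · 715^4 ≡ 811 · 1000 · 1107 ≡ 52 (mod 1609).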